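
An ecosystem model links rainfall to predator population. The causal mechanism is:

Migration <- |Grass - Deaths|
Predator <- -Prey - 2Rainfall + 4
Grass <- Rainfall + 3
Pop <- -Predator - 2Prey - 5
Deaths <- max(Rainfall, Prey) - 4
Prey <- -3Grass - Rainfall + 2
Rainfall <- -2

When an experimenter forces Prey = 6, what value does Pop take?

-19

The intervention breaks the incoming arrows to Prey: Prey <- -3Grass - Rainfall + 2 no longer applies, and Prey = 6.
Predator = -Prey - 2Rainfall + 4  [with Prey=6, Rainfall=-2]  = 2
Pop = -Predator - 2Prey - 5  [with Predator=2, Prey=6]  = -19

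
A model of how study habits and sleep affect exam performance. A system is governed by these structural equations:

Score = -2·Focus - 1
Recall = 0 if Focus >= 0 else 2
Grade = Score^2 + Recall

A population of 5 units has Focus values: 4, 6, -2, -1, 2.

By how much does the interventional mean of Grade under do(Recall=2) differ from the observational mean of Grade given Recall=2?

52

Every unit gets Recall=2 under the intervention. Grade values become 83, 171, 11, 3, 27; E[Grade|do(Recall=2)] = 59.
Conditioning on Recall=2 selects the 2 unit(s) with Focus ∈ {-2, -1}. Their Grade values: 11, 3. Mean = 7.
Difference = 59 − 7 = 52.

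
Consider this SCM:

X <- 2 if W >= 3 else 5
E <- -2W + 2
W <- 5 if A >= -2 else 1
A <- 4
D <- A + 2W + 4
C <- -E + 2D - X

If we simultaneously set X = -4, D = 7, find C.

26

Setting X = -4, D = 7 by intervention discards those variables' equations.
W = 5 if A >= -2 else 1  [with A=4]  = 5
E = -2W + 2  [with W=5]  = -8
C = -E + 2D - X  [with E=-8, D=7, X=-4]  = 26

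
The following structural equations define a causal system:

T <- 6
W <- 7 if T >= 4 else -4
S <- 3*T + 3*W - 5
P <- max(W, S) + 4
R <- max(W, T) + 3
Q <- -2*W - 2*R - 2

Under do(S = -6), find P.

11

The intervention breaks the incoming arrows to S: S <- 3*T + 3*W - 5 no longer applies, and S = -6.
W = 7 if T >= 4 else -4  [with T=6]  = 7
P = max(W, S) + 4  [with W=7, S=-6]  = 11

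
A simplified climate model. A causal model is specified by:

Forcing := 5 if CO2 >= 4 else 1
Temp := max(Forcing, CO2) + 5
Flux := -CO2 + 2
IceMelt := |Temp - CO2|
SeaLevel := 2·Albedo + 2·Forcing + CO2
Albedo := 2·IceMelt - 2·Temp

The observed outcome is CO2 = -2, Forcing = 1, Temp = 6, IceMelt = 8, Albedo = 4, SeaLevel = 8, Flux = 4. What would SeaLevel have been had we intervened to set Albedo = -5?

-10

The intervention breaks the incoming arrows to Albedo: Albedo := 2·IceMelt - 2·Temp no longer applies, and Albedo = -5.
Forcing = 5 if CO2 >= 4 else 1  [with CO2=-2]  = 1
SeaLevel = 2·Albedo + 2·Forcing + CO2  [with Albedo=-5, Forcing=1, CO2=-2]  = -10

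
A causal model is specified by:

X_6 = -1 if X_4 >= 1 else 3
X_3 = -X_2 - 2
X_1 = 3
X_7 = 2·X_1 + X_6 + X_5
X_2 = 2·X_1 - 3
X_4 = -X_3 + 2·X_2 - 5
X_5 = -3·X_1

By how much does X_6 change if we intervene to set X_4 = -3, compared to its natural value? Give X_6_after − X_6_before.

Under do(X_4=-3), the mechanism X_4 = -X_3 + 2·X_2 - 5 is discarded; X_4 is fixed at -3.
X_6 = -1 if X_4 >= 1 else 3  [with X_4=-3]  = 3
Without intervention: X_2 = 2·X_1 - 3  [with X_1=3]  = 3; X_3 = -X_2 - 2  [with X_2=3]  = -5; X_4 = -X_3 + 2·X_2 - 5  [with X_3=-5, X_2=3]  = 6; X_6 = -1 if X_4 >= 1 else 3  [with X_4=6]  = -1.
Change = 3 − (-1) = 4.

4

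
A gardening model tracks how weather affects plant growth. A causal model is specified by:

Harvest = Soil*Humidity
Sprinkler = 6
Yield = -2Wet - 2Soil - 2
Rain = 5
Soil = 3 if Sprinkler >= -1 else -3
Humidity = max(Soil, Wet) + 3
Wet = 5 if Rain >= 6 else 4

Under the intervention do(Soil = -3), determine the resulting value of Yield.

-4

The intervention breaks the incoming arrows to Soil: Soil = 3 if Sprinkler >= -1 else -3 no longer applies, and Soil = -3.
Wet = 5 if Rain >= 6 else 4  [with Rain=5]  = 4
Yield = -2Wet - 2Soil - 2  [with Wet=4, Soil=-3]  = -4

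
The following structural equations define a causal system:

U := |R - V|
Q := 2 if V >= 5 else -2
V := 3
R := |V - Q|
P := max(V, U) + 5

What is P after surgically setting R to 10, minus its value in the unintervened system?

do(R=10) replaces the equation R := |V - Q| with the constant R = 10.
U = |R - V|  [with R=10, V=3]  = 7
P = max(V, U) + 5  [with V=3, U=7]  = 12
Without intervention: Q = 2 if V >= 5 else -2  [with V=3]  = -2; R = |V - Q|  [with V=3, Q=-2]  = 5; U = |R - V|  [with R=5, V=3]  = 2; P = max(V, U) + 5  [with V=3, U=2]  = 8.
Change = 12 − 8 = 4.

4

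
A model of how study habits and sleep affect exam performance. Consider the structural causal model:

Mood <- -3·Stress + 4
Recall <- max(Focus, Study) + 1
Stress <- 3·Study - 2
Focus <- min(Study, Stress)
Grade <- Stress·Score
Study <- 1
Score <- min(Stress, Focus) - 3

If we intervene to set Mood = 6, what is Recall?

2

The intervention breaks the incoming arrows to Mood: Mood <- -3·Stress + 4 no longer applies, and Mood = 6.
Since Recall is not a descendant of the intervened variable, it is unaffected.
Stress = 3·Study - 2  [with Study=1]  = 1
Focus = min(Study, Stress)  [with Study=1, Stress=1]  = 1
Recall = max(Focus, Study) + 1  [with Focus=1, Study=1]  = 2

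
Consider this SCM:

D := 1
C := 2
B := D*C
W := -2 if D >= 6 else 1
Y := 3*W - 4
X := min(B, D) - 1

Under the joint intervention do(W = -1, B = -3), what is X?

-4

The joint intervention fixes W = -1, B = -3, removing each variable's own equation.
X = min(B, D) - 1  [with B=-3, D=1]  = -4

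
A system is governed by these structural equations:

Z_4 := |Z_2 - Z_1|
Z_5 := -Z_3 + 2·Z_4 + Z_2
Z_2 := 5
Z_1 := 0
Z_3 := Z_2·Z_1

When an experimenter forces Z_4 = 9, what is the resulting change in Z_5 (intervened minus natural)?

8

Intervening sets Z_4 = 9 and removes its equation (Z_4 := |Z_2 - Z_1|).
Z_3 = Z_2·Z_1  [with Z_2=5, Z_1=0]  = 0
Z_5 = -Z_3 + 2·Z_4 + Z_2  [with Z_3=0, Z_4=9, Z_2=5]  = 23
Without intervention: Z_3 = Z_2·Z_1  [with Z_2=5, Z_1=0]  = 0; Z_4 = |Z_2 - Z_1|  [with Z_2=5, Z_1=0]  = 5; Z_5 = -Z_3 + 2·Z_4 + Z_2  [with Z_3=0, Z_4=5, Z_2=5]  = 15.
Change = 23 − 15 = 8.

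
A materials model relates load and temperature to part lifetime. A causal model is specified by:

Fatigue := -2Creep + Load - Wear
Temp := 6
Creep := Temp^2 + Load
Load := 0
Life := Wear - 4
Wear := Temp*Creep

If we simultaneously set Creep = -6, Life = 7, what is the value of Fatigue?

The joint intervention fixes Creep = -6, Life = 7, removing each variable's own equation.
Wear = Temp*Creep  [with Temp=6, Creep=-6]  = -36
Fatigue = -2Creep + Load - Wear  [with Creep=-6, Load=0, Wear=-36]  = 48

48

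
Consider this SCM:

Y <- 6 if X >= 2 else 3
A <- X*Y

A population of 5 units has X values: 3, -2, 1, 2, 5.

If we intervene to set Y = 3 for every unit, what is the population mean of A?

5.4

do(Y=3) breaks Y's dependence on X. With Y=3 fixed, A across the units is 9, -6, 3, 6, 15, mean 5.4.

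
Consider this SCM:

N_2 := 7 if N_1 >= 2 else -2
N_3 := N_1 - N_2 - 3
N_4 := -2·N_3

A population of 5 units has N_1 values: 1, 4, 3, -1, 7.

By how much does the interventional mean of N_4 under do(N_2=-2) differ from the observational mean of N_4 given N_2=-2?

Every unit gets N_2=-2 under the intervention. N_4 values become 0, -6, -4, 4, -12; E[N_4|do(N_2=-2)] = -3.6.
Observing N_2=-2 restricts to units where N_2's equation naturally yields -2: N_1 ∈ {1, -1}. In that subpopulation N_4 = 0, 4, mean 2.
Difference = -3.6 − 2 = -5.6.

-5.6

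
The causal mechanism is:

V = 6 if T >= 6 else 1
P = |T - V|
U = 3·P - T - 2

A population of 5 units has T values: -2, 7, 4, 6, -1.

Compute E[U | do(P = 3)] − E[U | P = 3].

-1.8

The intervention sets P=3 in all 5 units regardless of T. Recomputing U per unit gives 9, 0, 3, 1, 8; average 4.2.
Conditioning on P=3 selects the 2 unit(s) with T ∈ {-2, 4}. Their U values: 9, 3. Mean = 6.
Difference = 4.2 − 6 = -1.8.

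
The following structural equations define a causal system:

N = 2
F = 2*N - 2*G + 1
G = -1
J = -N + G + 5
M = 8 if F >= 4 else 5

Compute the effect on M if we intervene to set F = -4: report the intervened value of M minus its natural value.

do(F=-4) replaces the equation F = 2*N - 2*G + 1 with the constant F = -4.
M = 8 if F >= 4 else 5  [with F=-4]  = 5
Without intervention: F = 2*N - 2*G + 1  [with N=2, G=-1]  = 7; M = 8 if F >= 4 else 5  [with F=7]  = 8.
Change = 5 − 8 = -3.

-3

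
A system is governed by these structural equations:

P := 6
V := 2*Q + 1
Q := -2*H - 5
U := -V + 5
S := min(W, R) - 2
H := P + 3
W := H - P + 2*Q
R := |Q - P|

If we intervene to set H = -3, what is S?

-9

do(H=-3) replaces the equation H := P + 3 with the constant H = -3.
Q = -2*H - 5  [with H=-3]  = 1
W = H - P + 2*Q  [with H=-3, P=6, Q=1]  = -7
R = |Q - P|  [with Q=1, P=6]  = 5
S = min(W, R) - 2  [with W=-7, R=5]  = -9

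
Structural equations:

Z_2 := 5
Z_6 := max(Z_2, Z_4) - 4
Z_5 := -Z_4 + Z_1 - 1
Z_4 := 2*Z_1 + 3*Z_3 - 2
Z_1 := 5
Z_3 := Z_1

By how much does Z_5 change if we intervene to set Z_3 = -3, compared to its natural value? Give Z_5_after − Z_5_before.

24

do(Z_3=-3) replaces the equation Z_3 := Z_1 with the constant Z_3 = -3.
Z_4 = 2*Z_1 + 3*Z_3 - 2  [with Z_1=5, Z_3=-3]  = -1
Z_5 = -Z_4 + Z_1 - 1  [with Z_4=-1, Z_1=5]  = 5
Without intervention: Z_3 = Z_1  [with Z_1=5]  = 5; Z_4 = 2*Z_1 + 3*Z_3 - 2  [with Z_1=5, Z_3=5]  = 23; Z_5 = -Z_4 + Z_1 - 1  [with Z_4=23, Z_1=5]  = -19.
Change = 5 − (-19) = 24.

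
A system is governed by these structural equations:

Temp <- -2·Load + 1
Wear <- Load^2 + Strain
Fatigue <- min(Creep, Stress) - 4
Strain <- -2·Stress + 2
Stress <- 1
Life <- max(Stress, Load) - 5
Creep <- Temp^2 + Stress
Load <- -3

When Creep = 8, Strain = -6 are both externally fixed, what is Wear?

3

The joint intervention fixes Creep = 8, Strain = -6, removing each variable's own equation.
Wear = Load^2 + Strain  [with Load=-3, Strain=-6]  = 3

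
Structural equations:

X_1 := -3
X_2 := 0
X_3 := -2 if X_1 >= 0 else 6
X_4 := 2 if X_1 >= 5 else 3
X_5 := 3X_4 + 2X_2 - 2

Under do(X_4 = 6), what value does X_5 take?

16

Intervening sets X_4 = 6 and removes its equation (X_4 := 2 if X_1 >= 5 else 3).
X_5 = 3X_4 + 2X_2 - 2  [with X_4=6, X_2=0]  = 16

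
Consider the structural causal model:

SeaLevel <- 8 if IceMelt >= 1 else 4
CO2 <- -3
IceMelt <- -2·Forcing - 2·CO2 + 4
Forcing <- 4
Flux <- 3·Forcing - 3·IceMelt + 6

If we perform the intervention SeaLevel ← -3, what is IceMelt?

2

Under do(SeaLevel=-3), the mechanism SeaLevel <- 8 if IceMelt >= 1 else 4 is discarded; SeaLevel is fixed at -3.
Since IceMelt is not a descendant of the intervened variable, it is unaffected.
IceMelt = -2·Forcing - 2·CO2 + 4  [with Forcing=4, CO2=-3]  = 2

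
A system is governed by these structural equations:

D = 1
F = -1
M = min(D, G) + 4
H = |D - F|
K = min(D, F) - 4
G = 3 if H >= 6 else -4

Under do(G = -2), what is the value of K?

Intervening sets G = -2 and removes its equation (G = 3 if H >= 6 else -4).
No directed path runs from G to K, so K keeps its natural value.
K = min(D, F) - 4  [with D=1, F=-1]  = -5

-5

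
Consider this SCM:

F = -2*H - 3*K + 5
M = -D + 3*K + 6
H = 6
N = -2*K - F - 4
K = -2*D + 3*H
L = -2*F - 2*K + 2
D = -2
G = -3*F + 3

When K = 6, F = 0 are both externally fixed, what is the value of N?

-16

Under do(K = 6, F = 0), each intervened variable's structural equation is replaced by its fixed value.
N = -2*K - F - 4  [with K=6, F=0]  = -16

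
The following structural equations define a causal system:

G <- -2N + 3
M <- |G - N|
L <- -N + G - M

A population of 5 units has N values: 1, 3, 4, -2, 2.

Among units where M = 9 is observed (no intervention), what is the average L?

Observing M=9 restricts to units where M's equation naturally yields 9: N ∈ {4, -2}. In that subpopulation L = -18, 0, mean -9.

-9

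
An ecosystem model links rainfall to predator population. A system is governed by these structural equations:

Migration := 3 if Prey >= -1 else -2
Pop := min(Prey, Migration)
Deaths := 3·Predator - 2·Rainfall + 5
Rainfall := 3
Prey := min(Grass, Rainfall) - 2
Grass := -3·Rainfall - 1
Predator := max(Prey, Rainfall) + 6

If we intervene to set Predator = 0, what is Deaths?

Intervening sets Predator = 0 and removes its equation (Predator := max(Prey, Rainfall) + 6).
Deaths = 3·Predator - 2·Rainfall + 5  [with Predator=0, Rainfall=3]  = -1

-1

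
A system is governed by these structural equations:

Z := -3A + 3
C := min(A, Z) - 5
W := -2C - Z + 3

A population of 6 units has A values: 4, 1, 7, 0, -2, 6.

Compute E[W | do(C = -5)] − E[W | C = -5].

6.5

The intervention sets C=-5 in all 6 units regardless of A. Recomputing W per unit gives 22, 13, 31, 10, 4, 28; average 18.
E[W|C=-5] averages over only the 2 units with C=-5 (A = 1, 0): W = 13, 10, mean 11.5.
Difference = 18 − 11.5 = 6.5.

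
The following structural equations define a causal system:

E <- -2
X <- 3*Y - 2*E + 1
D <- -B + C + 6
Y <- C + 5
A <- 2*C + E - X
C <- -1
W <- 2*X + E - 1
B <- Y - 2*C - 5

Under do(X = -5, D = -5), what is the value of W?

-13

Setting X = -5, D = -5 by intervention discards those variables' equations.
W = 2*X + E - 1  [with X=-5, E=-2]  = -13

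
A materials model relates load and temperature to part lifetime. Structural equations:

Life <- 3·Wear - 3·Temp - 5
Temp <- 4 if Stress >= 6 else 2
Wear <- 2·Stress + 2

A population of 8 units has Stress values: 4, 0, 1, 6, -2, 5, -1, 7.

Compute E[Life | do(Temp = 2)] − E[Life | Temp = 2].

8

do(Temp=2) breaks Temp's dependence on Stress. With Temp=2 fixed, Life across the units is 19, -5, 1, 31, -17, 25, -11, 37, mean 10.
Conditioning on Temp=2 selects the 6 unit(s) with Stress ∈ {4, 0, 1, -2, 5, -1}. Their Life values: 19, -5, 1, -17, 25, -11. Mean = 2.
Difference = 10 − 2 = 8.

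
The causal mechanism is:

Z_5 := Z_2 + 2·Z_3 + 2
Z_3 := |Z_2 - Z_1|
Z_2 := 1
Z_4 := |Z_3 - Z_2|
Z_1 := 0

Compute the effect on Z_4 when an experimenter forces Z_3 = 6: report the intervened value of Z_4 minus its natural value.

The intervention breaks the incoming arrows to Z_3: Z_3 := |Z_2 - Z_1| no longer applies, and Z_3 = 6.
Z_4 = |Z_3 - Z_2|  [with Z_3=6, Z_2=1]  = 5
Without intervention: Z_3 = |Z_2 - Z_1|  [with Z_2=1, Z_1=0]  = 1; Z_4 = |Z_3 - Z_2|  [with Z_3=1, Z_2=1]  = 0.
Change = 5 − 0 = 5.

5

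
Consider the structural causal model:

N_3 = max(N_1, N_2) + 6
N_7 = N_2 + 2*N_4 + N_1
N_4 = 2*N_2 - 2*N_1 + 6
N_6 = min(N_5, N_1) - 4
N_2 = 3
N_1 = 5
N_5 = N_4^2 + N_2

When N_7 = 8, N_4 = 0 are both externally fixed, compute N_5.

Under do(N_7 = 8, N_4 = 0), each intervened variable's structural equation is replaced by its fixed value.
N_5 = N_4^2 + N_2  [with N_4=0, N_2=3]  = 3

3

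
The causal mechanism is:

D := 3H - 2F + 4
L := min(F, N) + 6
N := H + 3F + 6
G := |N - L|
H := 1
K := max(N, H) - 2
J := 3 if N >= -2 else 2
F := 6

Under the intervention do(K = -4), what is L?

12

The intervention breaks the incoming arrows to K: K := max(N, H) - 2 no longer applies, and K = -4.
No directed path runs from K to L, so L keeps its natural value.
N = H + 3F + 6  [with H=1, F=6]  = 25
L = min(F, N) + 6  [with F=6, N=25]  = 12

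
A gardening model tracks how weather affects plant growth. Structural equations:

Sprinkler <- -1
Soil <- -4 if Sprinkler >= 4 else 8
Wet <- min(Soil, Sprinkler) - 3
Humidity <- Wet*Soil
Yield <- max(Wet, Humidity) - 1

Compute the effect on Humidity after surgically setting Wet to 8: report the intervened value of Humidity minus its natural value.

96

The intervention breaks the incoming arrows to Wet: Wet <- min(Soil, Sprinkler) - 3 no longer applies, and Wet = 8.
Soil = -4 if Sprinkler >= 4 else 8  [with Sprinkler=-1]  = 8
Humidity = Wet*Soil  [with Wet=8, Soil=8]  = 64
Without intervention: Soil = -4 if Sprinkler >= 4 else 8  [with Sprinkler=-1]  = 8; Wet = min(Soil, Sprinkler) - 3  [with Soil=8, Sprinkler=-1]  = -4; Humidity = Wet*Soil  [with Wet=-4, Soil=8]  = -32.
Change = 64 − (-32) = 96.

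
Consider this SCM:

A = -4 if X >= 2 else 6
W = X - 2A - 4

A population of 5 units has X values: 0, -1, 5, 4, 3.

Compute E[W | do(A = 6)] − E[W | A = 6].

The intervention sets A=6 in all 5 units regardless of X. Recomputing W per unit gives -16, -17, -11, -12, -13; average -13.8.
Observing A=6 restricts to units where A's equation naturally yields 6: X ∈ {0, -1}. In that subpopulation W = -16, -17, mean -16.5.
Difference = -13.8 − (-16.5) = 2.7.

2.7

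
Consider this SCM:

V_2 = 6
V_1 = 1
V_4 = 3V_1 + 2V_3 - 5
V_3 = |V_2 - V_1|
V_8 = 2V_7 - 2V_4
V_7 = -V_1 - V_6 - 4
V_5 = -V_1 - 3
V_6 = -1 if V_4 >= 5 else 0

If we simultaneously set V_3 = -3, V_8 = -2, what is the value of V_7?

Under do(V_3 = -3, V_8 = -2), each intervened variable's structural equation is replaced by its fixed value.
V_4 = 3V_1 + 2V_3 - 5  [with V_1=1, V_3=-3]  = -8
V_6 = -1 if V_4 >= 5 else 0  [with V_4=-8]  = 0
V_7 = -V_1 - V_6 - 4  [with V_1=1, V_6=0]  = -5

-5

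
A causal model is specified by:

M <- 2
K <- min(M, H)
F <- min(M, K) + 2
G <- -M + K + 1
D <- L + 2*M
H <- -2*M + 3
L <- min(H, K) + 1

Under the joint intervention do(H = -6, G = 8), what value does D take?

-1

The joint intervention fixes H = -6, G = 8, removing each variable's own equation.
K = min(M, H)  [with M=2, H=-6]  = -6
L = min(H, K) + 1  [with H=-6, K=-6]  = -5
D = L + 2*M  [with L=-5, M=2]  = -1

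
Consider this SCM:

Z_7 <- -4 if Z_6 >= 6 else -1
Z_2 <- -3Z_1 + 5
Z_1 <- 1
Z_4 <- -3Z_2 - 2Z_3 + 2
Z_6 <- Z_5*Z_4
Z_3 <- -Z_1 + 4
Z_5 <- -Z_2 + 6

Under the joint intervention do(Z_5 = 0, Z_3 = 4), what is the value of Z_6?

0

The joint intervention fixes Z_5 = 0, Z_3 = 4, removing each variable's own equation.
Z_2 = -3Z_1 + 5  [with Z_1=1]  = 2
Z_4 = -3Z_2 - 2Z_3 + 2  [with Z_2=2, Z_3=4]  = -12
Z_6 = Z_5*Z_4  [with Z_5=0, Z_4=-12]  = 0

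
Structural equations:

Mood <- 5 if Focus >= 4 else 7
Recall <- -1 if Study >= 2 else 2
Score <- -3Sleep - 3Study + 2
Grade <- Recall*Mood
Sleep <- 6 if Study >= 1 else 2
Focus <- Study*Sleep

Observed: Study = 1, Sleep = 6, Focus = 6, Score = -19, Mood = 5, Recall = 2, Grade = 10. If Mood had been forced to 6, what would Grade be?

Under do(Mood=6), the mechanism Mood <- 5 if Focus >= 4 else 7 is discarded; Mood is fixed at 6.
Recall = -1 if Study >= 2 else 2  [with Study=1]  = 2
Grade = Recall*Mood  [with Recall=2, Mood=6]  = 12

12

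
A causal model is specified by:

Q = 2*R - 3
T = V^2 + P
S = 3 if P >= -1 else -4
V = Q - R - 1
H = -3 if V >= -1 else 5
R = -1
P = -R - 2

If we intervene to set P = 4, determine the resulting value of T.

The intervention breaks the incoming arrows to P: P = -R - 2 no longer applies, and P = 4.
Q = 2*R - 3  [with R=-1]  = -5
V = Q - R - 1  [with Q=-5, R=-1]  = -5
T = V^2 + P  [with V=-5, P=4]  = 29

29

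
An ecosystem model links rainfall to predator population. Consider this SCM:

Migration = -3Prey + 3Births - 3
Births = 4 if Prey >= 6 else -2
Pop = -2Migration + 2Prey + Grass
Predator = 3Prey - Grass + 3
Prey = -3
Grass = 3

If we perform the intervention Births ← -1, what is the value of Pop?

-9

Under do(Births=-1), the mechanism Births = 4 if Prey >= 6 else -2 is discarded; Births is fixed at -1.
Migration = -3Prey + 3Births - 3  [with Prey=-3, Births=-1]  = 3
Pop = -2Migration + 2Prey + Grass  [with Migration=3, Prey=-3, Grass=3]  = -9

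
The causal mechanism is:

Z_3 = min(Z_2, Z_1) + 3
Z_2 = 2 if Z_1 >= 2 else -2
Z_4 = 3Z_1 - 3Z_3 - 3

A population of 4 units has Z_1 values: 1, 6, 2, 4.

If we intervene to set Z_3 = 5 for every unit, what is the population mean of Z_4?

Every unit gets Z_3=5 under the intervention. Z_4 values become -15, 0, -12, -6; E[Z_4|do(Z_3=5)] = -8.25.

-8.25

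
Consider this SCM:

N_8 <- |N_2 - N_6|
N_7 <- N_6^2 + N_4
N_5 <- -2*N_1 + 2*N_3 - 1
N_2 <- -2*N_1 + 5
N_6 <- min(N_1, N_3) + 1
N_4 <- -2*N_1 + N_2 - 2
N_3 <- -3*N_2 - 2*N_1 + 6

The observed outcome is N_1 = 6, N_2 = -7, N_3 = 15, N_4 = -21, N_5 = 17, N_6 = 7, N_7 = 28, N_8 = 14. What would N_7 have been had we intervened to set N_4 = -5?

The intervention breaks the incoming arrows to N_4: N_4 <- -2*N_1 + N_2 - 2 no longer applies, and N_4 = -5.
N_2 = -2*N_1 + 5  [with N_1=6]  = -7
N_3 = -3*N_2 - 2*N_1 + 6  [with N_2=-7, N_1=6]  = 15
N_6 = min(N_1, N_3) + 1  [with N_1=6, N_3=15]  = 7
N_7 = N_6^2 + N_4  [with N_6=7, N_4=-5]  = 44

44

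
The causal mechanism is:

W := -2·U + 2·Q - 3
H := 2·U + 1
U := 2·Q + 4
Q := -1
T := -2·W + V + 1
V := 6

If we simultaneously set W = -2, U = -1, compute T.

The joint intervention fixes W = -2, U = -1, removing each variable's own equation.
T = -2·W + V + 1  [with W=-2, V=6]  = 11

11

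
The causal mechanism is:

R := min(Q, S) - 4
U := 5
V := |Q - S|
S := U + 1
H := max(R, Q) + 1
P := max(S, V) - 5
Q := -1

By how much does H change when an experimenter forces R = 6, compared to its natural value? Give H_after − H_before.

The intervention breaks the incoming arrows to R: R := min(Q, S) - 4 no longer applies, and R = 6.
H = max(R, Q) + 1  [with R=6, Q=-1]  = 7
Without intervention: S = U + 1  [with U=5]  = 6; R = min(Q, S) - 4  [with Q=-1, S=6]  = -5; H = max(R, Q) + 1  [with R=-5, Q=-1]  = 0.
Change = 7 − 0 = 7.

7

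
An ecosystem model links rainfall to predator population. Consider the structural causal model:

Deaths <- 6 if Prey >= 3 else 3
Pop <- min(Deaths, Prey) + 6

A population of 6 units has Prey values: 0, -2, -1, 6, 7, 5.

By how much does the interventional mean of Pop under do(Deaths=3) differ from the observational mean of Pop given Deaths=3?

Under do(Deaths=3), Deaths's equation is replaced by Deaths=3 for every unit. Per-unit Pop: 6, 4, 5, 9, 9, 9. Mean = 7.
Conditioning on Deaths=3 selects the 3 unit(s) with Prey ∈ {0, -2, -1}. Their Pop values: 6, 4, 5. Mean = 5.
Difference = 7 − 5 = 2.

2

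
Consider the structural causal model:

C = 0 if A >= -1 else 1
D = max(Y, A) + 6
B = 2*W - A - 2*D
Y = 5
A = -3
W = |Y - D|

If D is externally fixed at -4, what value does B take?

29

do(D=-4) replaces the equation D = max(Y, A) + 6 with the constant D = -4.
W = |Y - D|  [with Y=5, D=-4]  = 9
B = 2*W - A - 2*D  [with W=9, A=-3, D=-4]  = 29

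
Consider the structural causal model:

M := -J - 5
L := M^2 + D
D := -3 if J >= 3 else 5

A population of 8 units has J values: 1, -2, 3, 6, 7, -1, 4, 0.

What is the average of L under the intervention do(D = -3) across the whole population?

Every unit gets D=-3 under the intervention. L values become 33, 6, 61, 118, 141, 13, 78, 22; E[L|do(D=-3)] = 59.

59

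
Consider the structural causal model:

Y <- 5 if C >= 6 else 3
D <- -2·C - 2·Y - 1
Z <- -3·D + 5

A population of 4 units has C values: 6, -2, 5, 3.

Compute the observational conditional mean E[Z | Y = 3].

38

E[Z|Y=3] averages over only the 3 units with Y=3 (C = -2, 5, 3): Z = 14, 56, 44, mean 38.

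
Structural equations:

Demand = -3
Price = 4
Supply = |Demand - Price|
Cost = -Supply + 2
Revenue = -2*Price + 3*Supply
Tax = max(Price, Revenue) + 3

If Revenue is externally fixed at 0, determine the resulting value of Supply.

7

do(Revenue=0) replaces the equation Revenue = -2*Price + 3*Supply with the constant Revenue = 0.
Supply is not downstream of the intervention, so its value is determined by the original equations.
Supply = |Demand - Price|  [with Demand=-3, Price=4]  = 7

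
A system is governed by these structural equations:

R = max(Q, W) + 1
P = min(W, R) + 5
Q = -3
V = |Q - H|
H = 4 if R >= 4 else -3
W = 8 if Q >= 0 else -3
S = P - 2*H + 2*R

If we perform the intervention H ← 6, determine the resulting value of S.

Under do(H=6), the mechanism H = 4 if R >= 4 else -3 is discarded; H is fixed at 6.
W = 8 if Q >= 0 else -3  [with Q=-3]  = -3
R = max(Q, W) + 1  [with Q=-3, W=-3]  = -2
P = min(W, R) + 5  [with W=-3, R=-2]  = 2
S = P - 2*H + 2*R  [with P=2, H=6, R=-2]  = -14

-14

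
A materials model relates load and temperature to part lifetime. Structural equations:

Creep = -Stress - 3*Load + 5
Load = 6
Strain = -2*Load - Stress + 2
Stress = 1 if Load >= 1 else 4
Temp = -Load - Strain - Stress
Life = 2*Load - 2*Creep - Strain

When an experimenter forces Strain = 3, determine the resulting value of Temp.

The intervention breaks the incoming arrows to Strain: Strain = -2*Load - Stress + 2 no longer applies, and Strain = 3.
Stress = 1 if Load >= 1 else 4  [with Load=6]  = 1
Temp = -Load - Strain - Stress  [with Load=6, Strain=3, Stress=1]  = -10

-10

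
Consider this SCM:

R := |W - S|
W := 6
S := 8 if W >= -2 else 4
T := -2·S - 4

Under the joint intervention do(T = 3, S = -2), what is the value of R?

Setting T = 3, S = -2 by intervention discards those variables' equations.
R = |W - S|  [with W=6, S=-2]  = 8

8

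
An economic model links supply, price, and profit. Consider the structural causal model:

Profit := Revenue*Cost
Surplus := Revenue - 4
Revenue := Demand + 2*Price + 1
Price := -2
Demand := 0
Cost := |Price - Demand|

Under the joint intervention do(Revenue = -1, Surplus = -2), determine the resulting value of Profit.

-2

Setting Revenue = -1, Surplus = -2 by intervention discards those variables' equations.
Cost = |Price - Demand|  [with Price=-2, Demand=0]  = 2
Profit = Revenue*Cost  [with Revenue=-1, Cost=2]  = -2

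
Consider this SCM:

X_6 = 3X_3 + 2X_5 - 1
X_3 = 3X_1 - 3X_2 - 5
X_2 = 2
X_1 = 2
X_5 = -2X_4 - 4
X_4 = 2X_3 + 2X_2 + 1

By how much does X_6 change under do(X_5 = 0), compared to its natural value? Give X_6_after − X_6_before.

-12

The intervention breaks the incoming arrows to X_5: X_5 = -2X_4 - 4 no longer applies, and X_5 = 0.
X_3 = 3X_1 - 3X_2 - 5  [with X_1=2, X_2=2]  = -5
X_6 = 3X_3 + 2X_5 - 1  [with X_3=-5, X_5=0]  = -16
Without intervention: X_3 = 3X_1 - 3X_2 - 5  [with X_1=2, X_2=2]  = -5; X_4 = 2X_3 + 2X_2 + 1  [with X_3=-5, X_2=2]  = -5; X_5 = -2X_4 - 4  [with X_4=-5]  = 6; X_6 = 3X_3 + 2X_5 - 1  [with X_3=-5, X_5=6]  = -4.
Change = -16 − (-4) = -12.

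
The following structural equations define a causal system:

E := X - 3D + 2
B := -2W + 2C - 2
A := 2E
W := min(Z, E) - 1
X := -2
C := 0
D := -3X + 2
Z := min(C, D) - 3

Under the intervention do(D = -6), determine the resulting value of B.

The intervention breaks the incoming arrows to D: D := -3X + 2 no longer applies, and D = -6.
E = X - 3D + 2  [with X=-2, D=-6]  = 18
Z = min(C, D) - 3  [with C=0, D=-6]  = -9
W = min(Z, E) - 1  [with Z=-9, E=18]  = -10
B = -2W + 2C - 2  [with W=-10, C=0]  = 18

18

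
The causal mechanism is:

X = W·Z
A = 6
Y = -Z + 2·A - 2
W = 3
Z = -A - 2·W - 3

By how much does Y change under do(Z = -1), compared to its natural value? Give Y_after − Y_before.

-14

do(Z=-1) replaces the equation Z = -A - 2·W - 3 with the constant Z = -1.
Y = -Z + 2·A - 2  [with Z=-1, A=6]  = 11
Without intervention: Z = -A - 2·W - 3  [with A=6, W=3]  = -15; Y = -Z + 2·A - 2  [with Z=-15, A=6]  = 25.
Change = 11 − 25 = -14.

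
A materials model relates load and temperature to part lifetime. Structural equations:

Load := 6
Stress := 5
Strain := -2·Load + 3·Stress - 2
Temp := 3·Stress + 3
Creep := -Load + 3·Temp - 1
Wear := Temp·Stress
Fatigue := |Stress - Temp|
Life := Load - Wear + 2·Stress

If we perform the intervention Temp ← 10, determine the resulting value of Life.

do(Temp=10) replaces the equation Temp := 3·Stress + 3 with the constant Temp = 10.
Wear = Temp·Stress  [with Temp=10, Stress=5]  = 50
Life = Load - Wear + 2·Stress  [with Load=6, Wear=50, Stress=5]  = -34

-34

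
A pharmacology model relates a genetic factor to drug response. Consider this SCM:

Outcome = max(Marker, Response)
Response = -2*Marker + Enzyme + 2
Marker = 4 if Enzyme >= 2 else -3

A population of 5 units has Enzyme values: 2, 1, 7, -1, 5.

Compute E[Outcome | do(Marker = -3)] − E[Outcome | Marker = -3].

do(Marker=-3) breaks Marker's dependence on Enzyme. With Marker=-3 fixed, Outcome across the units is 10, 9, 15, 7, 13, mean 10.8.
Observing Marker=-3 restricts to units where Marker's equation naturally yields -3: Enzyme ∈ {1, -1}. In that subpopulation Outcome = 9, 7, mean 8.
Difference = 10.8 − 8 = 2.8.

2.8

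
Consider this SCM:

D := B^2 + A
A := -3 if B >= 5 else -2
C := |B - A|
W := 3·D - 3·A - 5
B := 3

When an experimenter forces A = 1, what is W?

22

Under do(A=1), the mechanism A := -3 if B >= 5 else -2 is discarded; A is fixed at 1.
D = B^2 + A  [with B=3, A=1]  = 10
W = 3·D - 3·A - 5  [with D=10, A=1]  = 22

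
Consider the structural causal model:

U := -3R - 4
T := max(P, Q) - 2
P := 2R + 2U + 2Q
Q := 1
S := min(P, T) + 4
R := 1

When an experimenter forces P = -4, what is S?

Under do(P=-4), the mechanism P := 2R + 2U + 2Q is discarded; P is fixed at -4.
T = max(P, Q) - 2  [with P=-4, Q=1]  = -1
S = min(P, T) + 4  [with P=-4, T=-1]  = 0

0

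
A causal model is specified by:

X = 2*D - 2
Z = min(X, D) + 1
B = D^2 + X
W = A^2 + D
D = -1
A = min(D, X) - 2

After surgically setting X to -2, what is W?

15

do(X=-2) replaces the equation X = 2*D - 2 with the constant X = -2.
A = min(D, X) - 2  [with D=-1, X=-2]  = -4
W = A^2 + D  [with A=-4, D=-1]  = 15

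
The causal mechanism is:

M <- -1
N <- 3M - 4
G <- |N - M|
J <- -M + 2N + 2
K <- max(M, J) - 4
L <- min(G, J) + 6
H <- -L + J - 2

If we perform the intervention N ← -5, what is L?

-1

Under do(N=-5), the mechanism N <- 3M - 4 is discarded; N is fixed at -5.
G = |N - M|  [with N=-5, M=-1]  = 4
J = -M + 2N + 2  [with M=-1, N=-5]  = -7
L = min(G, J) + 6  [with G=4, J=-7]  = -1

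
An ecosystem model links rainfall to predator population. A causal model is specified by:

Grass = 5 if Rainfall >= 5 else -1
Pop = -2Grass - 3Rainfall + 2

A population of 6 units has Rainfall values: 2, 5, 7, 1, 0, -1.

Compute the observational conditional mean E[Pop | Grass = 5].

-26

E[Pop|Grass=5] averages over only the 2 units with Grass=5 (Rainfall = 5, 7): Pop = -23, -29, mean -26.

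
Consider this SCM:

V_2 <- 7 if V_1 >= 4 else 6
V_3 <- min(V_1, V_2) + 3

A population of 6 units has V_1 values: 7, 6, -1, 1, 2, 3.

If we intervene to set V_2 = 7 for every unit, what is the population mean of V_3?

6

The intervention sets V_2=7 in all 6 units regardless of V_1. Recomputing V_3 per unit gives 10, 9, 2, 4, 5, 6; average 6.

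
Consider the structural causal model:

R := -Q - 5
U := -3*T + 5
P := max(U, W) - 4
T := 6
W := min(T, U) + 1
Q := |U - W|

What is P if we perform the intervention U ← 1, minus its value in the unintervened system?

Under do(U=1), the mechanism U := -3*T + 5 is discarded; U is fixed at 1.
W = min(T, U) + 1  [with T=6, U=1]  = 2
P = max(U, W) - 4  [with U=1, W=2]  = -2
Without intervention: U = -3*T + 5  [with T=6]  = -13; W = min(T, U) + 1  [with T=6, U=-13]  = -12; P = max(U, W) - 4  [with U=-13, W=-12]  = -16.
Change = -2 − (-16) = 14.

14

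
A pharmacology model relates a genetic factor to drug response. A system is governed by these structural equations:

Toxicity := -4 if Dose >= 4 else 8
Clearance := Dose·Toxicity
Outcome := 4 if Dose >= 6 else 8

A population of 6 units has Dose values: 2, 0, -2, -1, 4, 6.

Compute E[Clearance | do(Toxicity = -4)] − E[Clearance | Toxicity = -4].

14

Under do(Toxicity=-4), Toxicity's equation is replaced by Toxicity=-4 for every unit. Per-unit Clearance: -8, 0, 8, 4, -16, -24. Mean = -6.
Conditioning on Toxicity=-4 selects the 2 unit(s) with Dose ∈ {4, 6}. Their Clearance values: -16, -24. Mean = -20.
Difference = -6 − (-20) = 14.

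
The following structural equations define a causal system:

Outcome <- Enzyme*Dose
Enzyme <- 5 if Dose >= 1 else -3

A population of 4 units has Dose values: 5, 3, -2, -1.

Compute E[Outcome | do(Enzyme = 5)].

Every unit gets Enzyme=5 under the intervention. Outcome values become 25, 15, -10, -5; E[Outcome|do(Enzyme=5)] = 6.25.

6.25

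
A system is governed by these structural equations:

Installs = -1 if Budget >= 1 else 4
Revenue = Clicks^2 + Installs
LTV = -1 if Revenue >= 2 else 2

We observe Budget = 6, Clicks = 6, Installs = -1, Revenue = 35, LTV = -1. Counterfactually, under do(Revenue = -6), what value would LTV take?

Intervening sets Revenue = -6 and removes its equation (Revenue = Clicks^2 + Installs).
LTV = -1 if Revenue >= 2 else 2  [with Revenue=-6]  = 2

2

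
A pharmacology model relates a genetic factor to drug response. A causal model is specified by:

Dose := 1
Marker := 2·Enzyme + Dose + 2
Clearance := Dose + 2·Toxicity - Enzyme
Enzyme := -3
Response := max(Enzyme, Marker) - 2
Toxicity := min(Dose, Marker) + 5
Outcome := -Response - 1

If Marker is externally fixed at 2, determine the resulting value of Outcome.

The intervention breaks the incoming arrows to Marker: Marker := 2·Enzyme + Dose + 2 no longer applies, and Marker = 2.
Response = max(Enzyme, Marker) - 2  [with Enzyme=-3, Marker=2]  = 0
Outcome = -Response - 1  [with Response=0]  = -1

-1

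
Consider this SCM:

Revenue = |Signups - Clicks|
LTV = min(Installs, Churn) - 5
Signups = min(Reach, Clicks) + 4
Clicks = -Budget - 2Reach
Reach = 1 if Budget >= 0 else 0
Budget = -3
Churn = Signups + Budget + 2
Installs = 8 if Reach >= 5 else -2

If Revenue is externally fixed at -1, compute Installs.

-2

Under do(Revenue=-1), the mechanism Revenue = |Signups - Clicks| is discarded; Revenue is fixed at -1.
Since Installs is not a descendant of the intervened variable, it is unaffected.
Reach = 1 if Budget >= 0 else 0  [with Budget=-3]  = 0
Installs = 8 if Reach >= 5 else -2  [with Reach=0]  = -2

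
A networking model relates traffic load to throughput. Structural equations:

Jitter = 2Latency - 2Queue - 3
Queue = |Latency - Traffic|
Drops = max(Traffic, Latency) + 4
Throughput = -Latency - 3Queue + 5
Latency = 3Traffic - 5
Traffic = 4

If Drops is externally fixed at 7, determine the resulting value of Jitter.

5

Intervening sets Drops = 7 and removes its equation (Drops = max(Traffic, Latency) + 4).
No directed path runs from Drops to Jitter, so Jitter keeps its natural value.
Latency = 3Traffic - 5  [with Traffic=4]  = 7
Queue = |Latency - Traffic|  [with Latency=7, Traffic=4]  = 3
Jitter = 2Latency - 2Queue - 3  [with Latency=7, Queue=3]  = 5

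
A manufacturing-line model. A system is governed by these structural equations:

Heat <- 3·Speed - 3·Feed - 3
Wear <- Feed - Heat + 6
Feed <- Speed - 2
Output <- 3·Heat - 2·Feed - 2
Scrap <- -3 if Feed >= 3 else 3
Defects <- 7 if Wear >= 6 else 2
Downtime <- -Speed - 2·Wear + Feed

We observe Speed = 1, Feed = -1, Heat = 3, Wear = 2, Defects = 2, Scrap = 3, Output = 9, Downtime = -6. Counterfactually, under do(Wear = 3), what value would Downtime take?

do(Wear=3) replaces the equation Wear <- Feed - Heat + 6 with the constant Wear = 3.
Feed = Speed - 2  [with Speed=1]  = -1
Downtime = -Speed - 2·Wear + Feed  [with Speed=1, Wear=3, Feed=-1]  = -8

-8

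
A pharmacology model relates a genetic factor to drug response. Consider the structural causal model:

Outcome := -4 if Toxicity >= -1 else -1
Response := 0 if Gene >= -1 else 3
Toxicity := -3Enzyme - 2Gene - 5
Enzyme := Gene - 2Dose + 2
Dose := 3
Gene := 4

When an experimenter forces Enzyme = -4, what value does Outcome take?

The intervention breaks the incoming arrows to Enzyme: Enzyme := Gene - 2Dose + 2 no longer applies, and Enzyme = -4.
Toxicity = -3Enzyme - 2Gene - 5  [with Enzyme=-4, Gene=4]  = -1
Outcome = -4 if Toxicity >= -1 else -1  [with Toxicity=-1]  = -4

-4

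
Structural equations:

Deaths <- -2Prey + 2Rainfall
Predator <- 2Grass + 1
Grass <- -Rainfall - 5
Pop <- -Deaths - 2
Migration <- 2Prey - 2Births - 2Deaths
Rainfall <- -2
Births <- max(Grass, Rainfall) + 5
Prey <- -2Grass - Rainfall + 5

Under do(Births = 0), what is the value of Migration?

Under do(Births=0), the mechanism Births <- max(Grass, Rainfall) + 5 is discarded; Births is fixed at 0.
Grass = -Rainfall - 5  [with Rainfall=-2]  = -3
Prey = -2Grass - Rainfall + 5  [with Grass=-3, Rainfall=-2]  = 13
Deaths = -2Prey + 2Rainfall  [with Prey=13, Rainfall=-2]  = -30
Migration = 2Prey - 2Births - 2Deaths  [with Prey=13, Births=0, Deaths=-30]  = 86

86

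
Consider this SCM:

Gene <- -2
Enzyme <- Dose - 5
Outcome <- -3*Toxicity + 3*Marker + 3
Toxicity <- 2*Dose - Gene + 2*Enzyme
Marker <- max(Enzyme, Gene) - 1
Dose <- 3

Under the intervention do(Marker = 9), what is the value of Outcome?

Under do(Marker=9), the mechanism Marker <- max(Enzyme, Gene) - 1 is discarded; Marker is fixed at 9.
Enzyme = Dose - 5  [with Dose=3]  = -2
Toxicity = 2*Dose - Gene + 2*Enzyme  [with Dose=3, Gene=-2, Enzyme=-2]  = 4
Outcome = -3*Toxicity + 3*Marker + 3  [with Toxicity=4, Marker=9]  = 18

18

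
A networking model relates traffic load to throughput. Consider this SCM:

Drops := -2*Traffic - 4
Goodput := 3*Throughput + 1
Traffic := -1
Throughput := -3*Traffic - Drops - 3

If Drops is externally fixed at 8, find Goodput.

-23

Under do(Drops=8), the mechanism Drops := -2*Traffic - 4 is discarded; Drops is fixed at 8.
Throughput = -3*Traffic - Drops - 3  [with Traffic=-1, Drops=8]  = -8
Goodput = 3*Throughput + 1  [with Throughput=-8]  = -23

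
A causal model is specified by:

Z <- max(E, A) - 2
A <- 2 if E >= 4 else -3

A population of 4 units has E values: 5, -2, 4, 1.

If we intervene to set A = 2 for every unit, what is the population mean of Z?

Under do(A=2), A's equation is replaced by A=2 for every unit. Per-unit Z: 3, 0, 2, 0. Mean = 1.25.

1.25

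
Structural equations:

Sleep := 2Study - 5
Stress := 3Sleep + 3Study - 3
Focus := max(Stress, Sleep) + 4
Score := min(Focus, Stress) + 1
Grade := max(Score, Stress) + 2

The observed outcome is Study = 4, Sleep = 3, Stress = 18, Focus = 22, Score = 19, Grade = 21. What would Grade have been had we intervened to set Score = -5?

20

The intervention breaks the incoming arrows to Score: Score := min(Focus, Stress) + 1 no longer applies, and Score = -5.
Sleep = 2Study - 5  [with Study=4]  = 3
Stress = 3Sleep + 3Study - 3  [with Sleep=3, Study=4]  = 18
Grade = max(Score, Stress) + 2  [with Score=-5, Stress=18]  = 20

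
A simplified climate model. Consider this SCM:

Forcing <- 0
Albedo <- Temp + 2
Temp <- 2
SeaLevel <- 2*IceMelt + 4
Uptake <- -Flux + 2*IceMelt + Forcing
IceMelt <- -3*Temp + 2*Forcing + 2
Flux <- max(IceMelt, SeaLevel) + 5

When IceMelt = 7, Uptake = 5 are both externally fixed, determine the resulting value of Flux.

23

Under do(IceMelt = 7, Uptake = 5), each intervened variable's structural equation is replaced by its fixed value.
SeaLevel = 2*IceMelt + 4  [with IceMelt=7]  = 18
Flux = max(IceMelt, SeaLevel) + 5  [with IceMelt=7, SeaLevel=18]  = 23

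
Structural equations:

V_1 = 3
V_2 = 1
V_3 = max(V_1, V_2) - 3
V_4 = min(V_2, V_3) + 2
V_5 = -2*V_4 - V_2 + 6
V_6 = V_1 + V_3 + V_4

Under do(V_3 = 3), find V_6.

9

The intervention breaks the incoming arrows to V_3: V_3 = max(V_1, V_2) - 3 no longer applies, and V_3 = 3.
V_4 = min(V_2, V_3) + 2  [with V_2=1, V_3=3]  = 3
V_6 = V_1 + V_3 + V_4  [with V_1=3, V_3=3, V_4=3]  = 9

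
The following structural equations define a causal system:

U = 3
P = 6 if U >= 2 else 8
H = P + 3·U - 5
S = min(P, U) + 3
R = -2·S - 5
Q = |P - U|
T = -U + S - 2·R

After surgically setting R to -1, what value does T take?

5

Under do(R=-1), the mechanism R = -2·S - 5 is discarded; R is fixed at -1.
P = 6 if U >= 2 else 8  [with U=3]  = 6
S = min(P, U) + 3  [with P=6, U=3]  = 6
T = -U + S - 2·R  [with U=3, S=6, R=-1]  = 5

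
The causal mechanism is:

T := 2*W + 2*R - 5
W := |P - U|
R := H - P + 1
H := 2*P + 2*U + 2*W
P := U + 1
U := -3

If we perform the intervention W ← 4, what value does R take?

do(W=4) replaces the equation W := |P - U| with the constant W = 4.
P = U + 1  [with U=-3]  = -2
H = 2*P + 2*U + 2*W  [with P=-2, U=-3, W=4]  = -2
R = H - P + 1  [with H=-2, P=-2]  = 1

1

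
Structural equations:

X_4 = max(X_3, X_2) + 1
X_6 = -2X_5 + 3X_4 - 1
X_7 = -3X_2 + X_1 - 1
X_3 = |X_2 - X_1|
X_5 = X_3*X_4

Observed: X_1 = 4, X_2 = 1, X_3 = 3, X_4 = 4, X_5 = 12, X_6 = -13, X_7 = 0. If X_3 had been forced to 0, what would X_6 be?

The intervention breaks the incoming arrows to X_3: X_3 = |X_2 - X_1| no longer applies, and X_3 = 0.
X_4 = max(X_3, X_2) + 1  [with X_3=0, X_2=1]  = 2
X_5 = X_3*X_4  [with X_3=0, X_4=2]  = 0
X_6 = -2X_5 + 3X_4 - 1  [with X_5=0, X_4=2]  = 5

5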